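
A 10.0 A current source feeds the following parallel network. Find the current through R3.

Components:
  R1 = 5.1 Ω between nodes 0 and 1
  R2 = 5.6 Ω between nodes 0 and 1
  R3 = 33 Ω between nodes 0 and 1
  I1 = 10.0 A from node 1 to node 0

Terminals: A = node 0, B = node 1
All resistors sit directly between nodes 0 and 1, so they are in parallel and share one voltage V; the full source current 10 A splits among them.
1/R_par = 1/5.1 + 1/5.6 + 1/33 = 0.405 S  =>  R_par = 2.469 Ω
V = I × R_par = 10 × 2.469 = 24.69 V
I_R3 = V/R3 = 24.69/33 = 0.7483 A

Final answer: 0.7483 A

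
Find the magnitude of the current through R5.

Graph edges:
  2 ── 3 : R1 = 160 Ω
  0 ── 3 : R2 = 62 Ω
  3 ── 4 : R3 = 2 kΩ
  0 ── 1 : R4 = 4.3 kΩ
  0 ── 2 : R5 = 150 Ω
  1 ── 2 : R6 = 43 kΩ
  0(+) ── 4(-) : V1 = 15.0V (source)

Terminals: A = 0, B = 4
Nodal analysis, taking node 4 as the 0 V reference.
Source V1 fixes V_0 = 15 V.
KCL at each unknown node (sum of currents leaving = 0; resistances in Ω):
  Node 1: (V_1 - 15)/4300 + (V_1 - V_2)/43000 = 0
  Node 2: (V_2 - V_3)/160 + (V_2 - 15)/150 + (V_2 - V_1)/43000 = 0
  Node 3: (V_3 - V_2)/160 + (V_3 - 15)/62 + (V_3 - 0)/2000 = 0
Collecting terms (coefficients in siemens):
  0.0002558·V_1 - 0.00002326·V_2 = 0.003488
  0.01294·V_2 - 0.00002326·V_1 - 0.00625·V_3 = 0.1
  0.02288·V_3 - 0.00625·V_2 = 0.2419
Solving these 3 simultaneous equations (Gaussian elimination) gives:
  V_1 = 14.98 V, V_2 = 14.82 V, V_3 = 14.62 V
I_R5 = (V_0 - V_2)/R5 = (15 - 14.82)/150 = 0.001216 A
|I_R5| = 0.001216 A

Final answer: |I_R5| = 0.001216 A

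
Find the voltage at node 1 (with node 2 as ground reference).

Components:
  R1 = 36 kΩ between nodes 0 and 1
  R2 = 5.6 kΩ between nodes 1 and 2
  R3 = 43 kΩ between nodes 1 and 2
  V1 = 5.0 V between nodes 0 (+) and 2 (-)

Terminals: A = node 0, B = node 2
Nodal analysis, taking node 2 as the 0 V reference.
Source V1 fixes V_0 = 5 V.
KCL at each unknown node (sum of currents leaving = 0; resistances in Ω):
  Node 1: (V_1 - 5)/36000 + (V_1 - 0)/5600 + (V_1 - 0)/43000 = 0
Collecting terms: 0.0002296 × V_1 = 0.0001389  =>  V_1 = 0.6049 V
The requested potential is V_1 = 0.6049 V.

Final answer: V_1 = 0.6049 V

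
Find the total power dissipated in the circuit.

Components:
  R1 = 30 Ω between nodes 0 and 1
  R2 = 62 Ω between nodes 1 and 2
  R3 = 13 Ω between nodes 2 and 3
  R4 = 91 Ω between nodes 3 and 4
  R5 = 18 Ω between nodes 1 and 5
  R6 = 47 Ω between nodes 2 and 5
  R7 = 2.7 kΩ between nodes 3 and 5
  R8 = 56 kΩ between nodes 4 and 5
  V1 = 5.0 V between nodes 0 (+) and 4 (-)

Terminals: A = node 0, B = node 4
Nodal analysis, taking node 4 as the 0 V reference.
Source V1 fixes V_0 = 5 V.
KCL at each unknown node (sum of currents leaving = 0; resistances in Ω):
  Node 1: (V_1 - 5)/30 + (V_1 - V_2)/62 + (V_1 - V_5)/18 = 0
  Node 2: (V_2 - V_1)/62 + (V_2 - V_3)/13 + (V_2 - V_5)/47 = 0
  Node 3: (V_3 - V_2)/13 + (V_3 - 0)/91 + (V_3 - V_5)/2700 = 0
  Node 5: (V_5 - V_1)/18 + (V_5 - V_2)/47 + (V_5 - V_3)/2700 + (V_5 - 0)/56000 = 0
Collecting terms (coefficients in siemens):
  0.105·V_1 - 0.01613·V_2 - 0.05556·V_5 = 0.1667
  0.1143·V_2 - 0.01613·V_1 - 0.07692·V_3 - 0.02128·V_5 = 0
  0.08828·V_3 - 0.07692·V_2 - 0.0003704·V_5 = 0
  0.07722·V_5 - 0.05556·V_1 - 0.02128·V_2 - 0.0003704·V_3 = 0
Solving these 4 simultaneous equations (Gaussian elimination) gives:
  V_1 = 4.091 V, V_2 = 3.14 V, V_3 = 2.752 V, V_5 = 3.821 V
Power in each resistor, P = (ΔV)²/R:
  P_R1 = (5 - 4.091)²/30 = 0.02756 W
  P_R2 = (4.091 - 3.14)²/62 = 0.01459 W
  P_R3 = (3.14 - 2.752)²/13 = 0.01158 W
  P_R4 = (2.752 - 0)²/91 = 0.08321 W
  P_R5 = (4.091 - 3.821)²/18 = 0.004033 W
  P_R6 = (3.14 - 3.821)²/47 = 0.009886 W
  P_R7 = (2.752 - 3.821)²/2700 = 0.0004237 W
  P_R8 = (0 - 3.821)²/56000 = 0.0002608 W
P_total = P_R1 + P_R2 + P_R3 + P_R4 + P_R5 + P_R6 + P_R7 + P_R8 = 0.1515 W

Final answer: 0.1515 W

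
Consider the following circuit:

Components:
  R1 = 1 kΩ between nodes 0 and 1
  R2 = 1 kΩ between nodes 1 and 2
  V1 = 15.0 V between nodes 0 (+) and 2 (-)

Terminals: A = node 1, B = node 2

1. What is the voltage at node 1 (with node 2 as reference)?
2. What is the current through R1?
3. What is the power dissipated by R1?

Nodal analysis, taking node 2 as the 0 V reference.
Source V1 fixes V_0 = 15 V.
KCL at each unknown node (sum of currents leaving = 0; resistances in Ω):
  Node 1: (V_1 - 15)/1000 + (V_1 - 0)/1000 = 0
Collecting terms: 0.002 × V_1 = 0.015  =>  V_1 = 7.5 V
Part 1:
  Read off the nodal solution: V_1 = 7.5 V
Part 2:
  I_R1 = (V_0 - V_1)/R1 = (15 - 7.5)/1000 = 0.0075 A
  Magnitude: I_R1 = 0.0075 A
Part 3:
  I_R1 = (V_0 - V_1)/R1 = (15 - 7.5)/1000 = 0.0075 A
  P_R1 = I_R1² × R1 = (0.0075)² × 1000 = 0.05625 W

Final answers:
1. V_1 = 7.5 V
2. I_R1 = 0.0075 A
3. P_R1 = 0.05625 W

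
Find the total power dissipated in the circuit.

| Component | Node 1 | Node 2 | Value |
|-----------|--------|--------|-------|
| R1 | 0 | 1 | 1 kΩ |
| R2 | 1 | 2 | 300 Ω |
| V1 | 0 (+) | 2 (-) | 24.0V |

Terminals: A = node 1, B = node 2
Nodal analysis, taking node 2 as the 0 V reference.
Source V1 fixes V_0 = 24 V.
KCL at each unknown node (sum of currents leaving = 0; resistances in Ω):
  Node 1: (V_1 - 24)/1000 + (V_1 - 0)/300 = 0
Collecting terms: 0.004333 × V_1 = 0.024  =>  V_1 = 5.538 V
Power in each resistor, P = (ΔV)²/R:
  P_R1 = (24 - 5.538)²/1000 = 0.3408 W
  P_R2 = (5.538 - 0)²/300 = 0.1022 W
P_total = P_R1 + P_R2 = 0.4431 W

Final answer: 0.4431 W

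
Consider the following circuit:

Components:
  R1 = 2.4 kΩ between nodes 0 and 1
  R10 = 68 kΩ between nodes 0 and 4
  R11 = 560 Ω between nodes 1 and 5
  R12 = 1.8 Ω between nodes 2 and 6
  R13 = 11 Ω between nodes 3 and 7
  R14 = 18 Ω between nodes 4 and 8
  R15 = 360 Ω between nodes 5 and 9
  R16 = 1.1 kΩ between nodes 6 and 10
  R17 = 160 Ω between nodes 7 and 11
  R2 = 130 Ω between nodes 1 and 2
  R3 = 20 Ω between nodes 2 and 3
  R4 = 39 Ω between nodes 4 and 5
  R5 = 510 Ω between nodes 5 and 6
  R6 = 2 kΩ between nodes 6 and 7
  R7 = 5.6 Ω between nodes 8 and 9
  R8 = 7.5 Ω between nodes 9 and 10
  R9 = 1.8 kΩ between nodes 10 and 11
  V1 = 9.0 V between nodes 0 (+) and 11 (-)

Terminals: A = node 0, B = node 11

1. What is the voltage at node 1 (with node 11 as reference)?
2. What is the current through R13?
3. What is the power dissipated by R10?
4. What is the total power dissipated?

Nodal analysis, taking node 11 as the 0 V reference.
Source V1 fixes V_0 = 9 V.
KCL at each unknown node (sum of currents leaving = 0; resistances in Ω):
  Node 1: (V_1 - 9)/2400 + (V_1 - V_2)/130 + (V_1 - V_5)/560 = 0
  Node 2: (V_2 - V_1)/130 + (V_2 - V_3)/20 + (V_2 - V_6)/1.8 = 0
  Node 3: (V_3 - V_2)/20 + (V_3 - V_7)/11 = 0
  Node 4: (V_4 - V_5)/39 + (V_4 - 9)/68000 + (V_4 - V_8)/18 = 0
  Node 5: (V_5 - V_4)/39 + (V_5 - V_6)/510 + (V_5 - V_1)/560 + (V_5 - V_9)/360 = 0
  Node 6: (V_6 - V_5)/510 + (V_6 - V_7)/2000 + (V_6 - V_2)/1.8 + (V_6 - V_10)/1100 = 0
  Node 7: (V_7 - V_6)/2000 + (V_7 - V_3)/11 + (V_7 - 0)/160 = 0
  Node 8: (V_8 - V_9)/5.6 + (V_8 - V_4)/18 = 0
  Node 9: (V_9 - V_8)/5.6 + (V_9 - V_10)/7.5 + (V_9 - V_5)/360 = 0
  Node 10: (V_10 - V_9)/7.5 + (V_10 - 0)/1800 + (V_10 - V_6)/1100 = 0
Collecting terms (coefficients in siemens):
  0.009895·V_1 - 0.007692·V_2 - 0.001786·V_5 = 0.00375
  0.6132·V_2 - 0.007692·V_1 - 0.05·V_3 - 0.5556·V_6 = 0
  0.1409·V_3 - 0.05·V_2 - 0.09091·V_7 = 0
  0.08121·V_4 - 0.02564·V_5 - 0.05556·V_8 = 0.0001324
  0.03217·V_5 - 0.001786·V_1 - 0.02564·V_4 - 0.001961·V_6 - 0.002778·V_9 = 0
  0.5589·V_6 - 0.5556·V_2 - 0.001961·V_5 - 0.0005·V_7 - 0.0009091·V_10 = 0
  0.09766·V_7 - 0.09091·V_3 - 0.0005·V_6 = 0
  0.2341·V_8 - 0.05556·V_4 - 0.1786·V_9 = 0
  0.3147·V_9 - 0.002778·V_5 - 0.1786·V_8 - 0.1333·V_10 = 0
  0.1348·V_10 - 0.0009091·V_6 - 0.1333·V_9 = 0
Solving these 10 simultaneous equations (Gaussian elimination) gives:
  V_1 = 0.9623 V, V_2 = 0.5912 V, V_3 = 0.5301 V, V_4 = 0.6752 V
  V_5 = 0.6853 V, V_6 = 0.5916 V, V_7 = 0.4965 V, V_8 = 0.6684 V
  V_9 = 0.6663 V, V_10 = 0.663 V
Part 1:
  Read off the nodal solution: V_1 = 0.9623 V
Part 2:
  I_R13 = (V_3 - V_7)/R13 = (0.5301 - 0.4965)/11 = 0.003056 A
  Magnitude: I_R13 = 0.003056 A
Part 3:
  I_R10 = (V_0 - V_4)/R10 = (9 - 0.6752)/68000 = 0.0001224 A
  P_R10 = I_R10² × R10 = (0.0001224)² × 68000 = 0.001019 W
Part 4:
  Power in each resistor, P = (ΔV)²/R:
    P_R1 = (9 - 0.9623)²/2400 = 0.02692 W
    P_R2 = (0.9623 - 0.5912)²/130 = 0.001059 W
    P_R3 = (0.5912 - 0.5301)²/20 = 0.0001867 W
    P_R4 = (0.6752 - 0.6853)²/39 = 0.000002595 W
    P_R5 = (0.6853 - 0.5916)²/510 = 0.00001722 W
    P_R6 = (0.5916 - 0.4965)²/2000 = 0.000004521 W
    P_R7 = (0.6684 - 0.6663)²/5.6 = 0.0000008103 W
    P_R8 = (0.6663 - 0.663)²/7.5 = 0.000001408 W
    P_R9 = (0.663 - 0)²/1800 = 0.0002442 W
    P_R10 = (9 - 0.6752)²/68000 = 0.001019 W
    P_R11 = (0.9623 - 0.6853)²/560 = 0.000137 W
    P_R12 = (0.5912 - 0.5916)²/1.8 = 0.00000007284 W
    P_R13 = (0.5301 - 0.4965)²/11 = 0.0001027 W
    P_R14 = (0.6752 - 0.6684)²/18 = 0.000002605 W
    P_R15 = (0.6853 - 0.6663)²/360 = 0.000001007 W
    P_R16 = (0.5916 - 0.663)²/1100 = 0.000004639 W
    P_R17 = (0.4965 - 0)²/160 = 0.001541 W
  P_total = P_R1 + P_R2 + P_R3 + P_R4 + P_R5 + P_R6 + P_R7 + P_R8 + P_R9 + P_R10 + P_R11 + P_R12 + P_R13 + P_R14 + P_R15 + P_R16 + P_R17 = 0.03124 W

Final answers:
1. V_1 = 0.9623 V
2. I_R13 = 0.003056 A
3. P_R10 = 0.001019 W
4. P_total = 0.03124 W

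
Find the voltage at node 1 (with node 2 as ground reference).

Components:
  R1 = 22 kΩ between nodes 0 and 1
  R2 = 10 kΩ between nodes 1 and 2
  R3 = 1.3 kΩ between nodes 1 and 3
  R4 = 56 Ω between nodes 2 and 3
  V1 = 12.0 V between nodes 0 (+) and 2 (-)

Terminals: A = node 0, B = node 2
Nodal analysis, taking node 2 as the 0 V reference.
Source V1 fixes V_0 = 12 V.
KCL at each unknown node (sum of currents leaving = 0; resistances in Ω):
  Node 1: (V_1 - 12)/22000 + (V_1 - 0)/10000 + (V_1 - V_3)/1300 = 0
  Node 3: (V_3 - V_1)/1300 + (V_3 - 0)/56 = 0
Collecting terms (coefficients in siemens):
  0.0009147·V_1 - 0.0007692·V_3 = 0.0005455
  0.01863·V_3 - 0.0007692·V_1 = 0
Determinant D = (0.0009147)(0.01863) - (-0.0007692)(-0.0007692) = 0.00001645
V_1 = [(0.0005455)(0.01863) - (-0.0007692)(0)]/D = 0.6178 V
V_3 = [(0.0009147)(0) - (0.0005455)(-0.0007692)]/D = 0.02551 V
The requested potential is V_1 = 0.6178 V.

Final answer: V_1 = 0.6178 V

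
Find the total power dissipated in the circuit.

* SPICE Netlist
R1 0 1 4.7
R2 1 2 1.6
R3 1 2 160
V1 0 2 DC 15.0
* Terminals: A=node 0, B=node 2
Nodal analysis, taking node 2 as the 0 V reference.
Source V1 fixes V_0 = 15 V.
KCL at each unknown node (sum of currents leaving = 0; resistances in Ω):
  Node 1: (V_1 - 15)/4.7 + (V_1 - 0)/1.6 + (V_1 - 0)/160 = 0
Collecting terms: 0.844 × V_1 = 3.191  =>  V_1 = 3.781 V
Power in each resistor, P = (ΔV)²/R:
  P_R1 = (15 - 3.781)²/4.7 = 26.78 W
  P_R2 = (3.781 - 0)²/1.6 = 8.936 W
  P_R3 = (3.781 - 0)²/160 = 0.08936 W
P_total = P_R1 + P_R2 + P_R3 = 35.8 W

Final answer: 35.8 W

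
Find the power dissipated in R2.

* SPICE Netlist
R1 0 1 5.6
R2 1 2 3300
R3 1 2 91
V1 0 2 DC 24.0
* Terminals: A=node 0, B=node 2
Nodal analysis, taking node 2 as the 0 V reference.
Source V1 fixes V_0 = 24 V.
KCL at each unknown node (sum of currents leaving = 0; resistances in Ω):
  Node 1: (V_1 - 24)/5.6 + (V_1 - 0)/3300 + (V_1 - 0)/91 = 0
Collecting terms: 0.1899 × V_1 = 4.286  =>  V_1 = 22.57 V
I_R2 = (V_1 - V_2)/R2 = (22.57 - 0)/3300 = 0.00684 A
P_R2 = I_R2² × R2 = (0.00684)² × 3300 = 0.1544 W

Final answer: 0.1544 W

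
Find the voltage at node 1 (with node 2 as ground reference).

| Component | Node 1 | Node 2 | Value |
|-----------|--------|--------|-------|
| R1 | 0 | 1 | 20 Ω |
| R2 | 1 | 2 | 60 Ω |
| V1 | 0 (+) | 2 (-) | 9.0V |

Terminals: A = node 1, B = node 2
Nodal analysis, taking node 2 as the 0 V reference.
Source V1 fixes V_0 = 9 V.
KCL at each unknown node (sum of currents leaving = 0; resistances in Ω):
  Node 1: (V_1 - 9)/20 + (V_1 - 0)/60 = 0
Collecting terms: 0.06667 × V_1 = 0.45  =>  V_1 = 6.75 V
The requested potential is V_1 = 6.75 V.

Final answer: V_1 = 6.75 V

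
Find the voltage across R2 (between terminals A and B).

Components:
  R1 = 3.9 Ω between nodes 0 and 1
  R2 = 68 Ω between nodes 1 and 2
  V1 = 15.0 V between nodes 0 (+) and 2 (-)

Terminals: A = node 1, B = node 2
R1 and R2 are in series across V1 (node 0 → node 1 → node 2), and the output A–B is taken across R2, so this is a voltage divider.
Series current: I = V1/(R1 + R2) = 15/(3.9 + 68) = 15/71.9 = 0.2086 A
V_R2 = I × R2 = V1 × R2/(R1 + R2) = 15 × 68/71.9 = 14.19 V

Final answer: 14.19 V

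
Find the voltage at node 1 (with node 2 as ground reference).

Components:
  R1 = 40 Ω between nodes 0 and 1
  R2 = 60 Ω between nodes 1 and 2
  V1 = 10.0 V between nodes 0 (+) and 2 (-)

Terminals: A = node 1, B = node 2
Nodal analysis, taking node 2 as the 0 V reference.
Source V1 fixes V_0 = 10 V.
KCL at each unknown node (sum of currents leaving = 0; resistances in Ω):
  Node 1: (V_1 - 10)/40 + (V_1 - 0)/60 = 0
Collecting terms: 0.04167 × V_1 = 0.25  =>  V_1 = 6 V
The requested potential is V_1 = 6 V.

Final answer: V_1 = 6 V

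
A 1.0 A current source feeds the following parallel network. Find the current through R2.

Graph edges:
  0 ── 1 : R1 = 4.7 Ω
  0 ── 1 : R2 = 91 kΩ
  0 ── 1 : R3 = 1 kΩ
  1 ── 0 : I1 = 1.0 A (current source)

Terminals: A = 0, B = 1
All resistors sit directly between nodes 0 and 1, so they are in parallel and share one voltage V; the full source current 1 A splits among them.
1/R_par = 1/4.7 + 1/91000 + 1/1000 = 0.2138 S  =>  R_par = 4.678 Ω
V = I × R_par = 1 × 4.678 = 4.678 V
I_R2 = V/R2 = 4.678/91000 = 0.0000514 A

Final answer: 5.14e-05 A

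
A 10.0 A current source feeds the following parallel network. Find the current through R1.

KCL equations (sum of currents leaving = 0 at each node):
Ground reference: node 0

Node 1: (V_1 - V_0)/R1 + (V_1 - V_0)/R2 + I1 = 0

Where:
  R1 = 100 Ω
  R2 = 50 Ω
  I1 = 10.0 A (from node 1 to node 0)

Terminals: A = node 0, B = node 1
All resistors sit directly between nodes 0 and 1, so they are in parallel and share one voltage V; the full source current 10 A splits among them.
1/R_par = 1/100 + 1/50 = 0.03 S  =>  R_par = 33.33 Ω
V = I × R_par = 10 × 33.33 = 333.3 V
I_R1 = V/R1 = 333.3/100 = 3.333 A

Final answer: 3.333 A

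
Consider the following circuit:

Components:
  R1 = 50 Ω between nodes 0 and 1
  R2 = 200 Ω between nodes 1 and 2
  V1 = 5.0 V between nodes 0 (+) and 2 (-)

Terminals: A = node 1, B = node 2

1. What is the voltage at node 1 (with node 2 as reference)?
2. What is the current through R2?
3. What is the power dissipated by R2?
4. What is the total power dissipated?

Nodal analysis, taking node 2 as the 0 V reference.
Source V1 fixes V_0 = 5 V.
KCL at each unknown node (sum of currents leaving = 0; resistances in Ω):
  Node 1: (V_1 - 5)/50 + (V_1 - 0)/200 = 0
Collecting terms: 0.025 × V_1 = 0.1  =>  V_1 = 4 V
Part 1:
  Read off the nodal solution: V_1 = 4 V
Part 2:
  I_R2 = (V_1 - V_2)/R2 = (4 - 0)/200 = 0.02 A
  Magnitude: I_R2 = 0.02 A
Part 3:
  I_R2 = (V_1 - V_2)/R2 = (4 - 0)/200 = 0.02 A
  P_R2 = I_R2² × R2 = (0.02)² × 200 = 0.08 W
Part 4:
  Power in each resistor, P = (ΔV)²/R:
    P_R1 = (5 - 4)²/50 = 0.02 W
    P_R2 = (4 - 0)²/200 = 0.08 W
  P_total = P_R1 + P_R2 = 0.1 W

Final answers:
1. V_1 = 4 V
2. I_R2 = 0.02 A
3. P_R2 = 0.08 W
4. P_total = 0.1 W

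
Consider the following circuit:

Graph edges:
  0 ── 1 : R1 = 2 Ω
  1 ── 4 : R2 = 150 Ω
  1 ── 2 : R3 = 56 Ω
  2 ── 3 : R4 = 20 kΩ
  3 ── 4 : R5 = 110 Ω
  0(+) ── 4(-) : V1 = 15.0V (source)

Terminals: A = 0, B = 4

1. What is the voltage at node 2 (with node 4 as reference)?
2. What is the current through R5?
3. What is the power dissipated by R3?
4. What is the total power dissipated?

Nodal analysis, taking node 4 as the 0 V reference.
Source V1 fixes V_0 = 15 V.
KCL at each unknown node (sum of currents leaving = 0; resistances in Ω):
  Node 1: (V_1 - 15)/2 + (V_1 - 0)/150 + (V_1 - V_2)/56 = 0
  Node 2: (V_2 - V_1)/56 + (V_2 - V_3)/20000 = 0
  Node 3: (V_3 - V_2)/20000 + (V_3 - 0)/110 = 0
Collecting terms (coefficients in siemens):
  0.5245·V_1 - 0.01786·V_2 = 7.5
  0.01791·V_2 - 0.01786·V_1 - 0.00005·V_3 = 0
  0.009141·V_3 - 0.00005·V_2 = 0
Solving these 3 simultaneous equations (Gaussian elimination) gives:
  V_1 = 14.8 V, V_2 = 14.76 V, V_3 = 0.08074 V
Part 1:
  Read off the nodal solution: V_2 = 14.76 V
Part 2:
  I_R5 = (V_3 - V_4)/R5 = (0.08074 - 0)/110 = 0.000734 A
  Magnitude: I_R5 = 0.000734 A
Part 3:
  I_R3 = (V_1 - V_2)/R3 = (14.8 - 14.76)/56 = 0.000734 A
  P_R3 = I_R3² × R3 = (0.000734)² × 56 = 0.00003017 W
Part 4:
  Power in each resistor, P = (ΔV)²/R:
    P_R1 = (15 - 14.8)²/2 = 0.01976 W
    P_R2 = (14.8 - 0)²/150 = 1.461 W
    P_R3 = (14.8 - 14.76)²/56 = 0.00003017 W
    P_R4 = (14.76 - 0.08074)²/20000 = 0.01077 W
    P_R5 = (0.08074 - 0)²/110 = 0.00005926 W
  P_total = P_R1 + P_R2 + P_R3 + P_R4 + P_R5 = 1.491 W

Final answers:
1. V_2 = 14.76 V
2. I_R5 = 0.000734 A
3. P_R3 = 3.017e-05 W
4. P_total = 1.491 W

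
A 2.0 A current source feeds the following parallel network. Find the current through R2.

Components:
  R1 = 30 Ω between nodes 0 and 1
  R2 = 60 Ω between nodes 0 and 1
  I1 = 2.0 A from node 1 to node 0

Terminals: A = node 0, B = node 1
All resistors sit directly between nodes 0 and 1, so they are in parallel and share one voltage V; the full source current 2 A splits among them.
1/R_par = 1/30 + 1/60 = 0.05 S  =>  R_par = 20 Ω
V = I × R_par = 2 × 20 = 40 V
I_R2 = V/R2 = 40/60 = 0.6667 A

Final answer: 0.6667 A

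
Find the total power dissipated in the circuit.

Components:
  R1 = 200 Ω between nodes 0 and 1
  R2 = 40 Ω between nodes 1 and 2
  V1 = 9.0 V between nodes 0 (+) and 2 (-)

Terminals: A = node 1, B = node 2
Nodal analysis, taking node 2 as the 0 V reference.
Source V1 fixes V_0 = 9 V.
KCL at each unknown node (sum of currents leaving = 0; resistances in Ω):
  Node 1: (V_1 - 9)/200 + (V_1 - 0)/40 = 0
Collecting terms: 0.03 × V_1 = 0.045  =>  V_1 = 1.5 V
Power in each resistor, P = (ΔV)²/R:
  P_R1 = (9 - 1.5)²/200 = 0.2812 W
  P_R2 = (1.5 - 0)²/40 = 0.05625 W
P_total = P_R1 + P_R2 = 0.3375 W

Final answer: 0.3375 W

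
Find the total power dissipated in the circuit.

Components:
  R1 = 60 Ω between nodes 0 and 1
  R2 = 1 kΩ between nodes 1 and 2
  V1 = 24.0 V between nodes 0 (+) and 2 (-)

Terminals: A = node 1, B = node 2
Nodal analysis, taking node 2 as the 0 V reference.
Source V1 fixes V_0 = 24 V.
KCL at each unknown node (sum of currents leaving = 0; resistances in Ω):
  Node 1: (V_1 - 24)/60 + (V_1 - 0)/1000 = 0
Collecting terms: 0.01767 × V_1 = 0.4  =>  V_1 = 22.64 V
Power in each resistor, P = (ΔV)²/R:
  P_R1 = (24 - 22.64)²/60 = 0.03076 W
  P_R2 = (22.64 - 0)²/1000 = 0.5126 W
P_total = P_R1 + P_R2 = 0.5434 W

Final answer: 0.5434 W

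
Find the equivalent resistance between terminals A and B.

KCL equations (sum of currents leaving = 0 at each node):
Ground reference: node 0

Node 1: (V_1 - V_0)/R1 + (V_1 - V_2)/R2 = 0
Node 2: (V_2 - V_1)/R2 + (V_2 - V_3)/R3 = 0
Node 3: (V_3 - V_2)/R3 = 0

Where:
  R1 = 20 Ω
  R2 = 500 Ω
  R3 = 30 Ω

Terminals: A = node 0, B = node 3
Reduce the network between node 0 (A) and node 3 (B) by series/parallel combination:
  Rs1 = R1 + R2 (series, joined only at node 1) = 20 + 500 = 520 Ω
  Rs2 = R3 + Rs1 (series, joined only at node 2) = 30 + 520 = 550 Ω
R_eq = 550 Ω

Final answer: 550 Ω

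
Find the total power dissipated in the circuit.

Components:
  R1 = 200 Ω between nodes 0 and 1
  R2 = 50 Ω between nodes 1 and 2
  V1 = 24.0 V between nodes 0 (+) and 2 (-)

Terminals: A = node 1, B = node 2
Nodal analysis, taking node 2 as the 0 V reference.
Source V1 fixes V_0 = 24 V.
KCL at each unknown node (sum of currents leaving = 0; resistances in Ω):
  Node 1: (V_1 - 24)/200 + (V_1 - 0)/50 = 0
Collecting terms: 0.025 × V_1 = 0.12  =>  V_1 = 4.8 V
Power in each resistor, P = (ΔV)²/R:
  P_R1 = (24 - 4.8)²/200 = 1.843 W
  P_R2 = (4.8 - 0)²/50 = 0.4608 W
P_total = P_R1 + P_R2 = 2.304 W

Final answer: 2.304 W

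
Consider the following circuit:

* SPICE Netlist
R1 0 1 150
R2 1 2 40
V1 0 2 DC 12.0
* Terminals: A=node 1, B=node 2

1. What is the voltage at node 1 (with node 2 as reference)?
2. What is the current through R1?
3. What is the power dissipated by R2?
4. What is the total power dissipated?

Nodal analysis, taking node 2 as the 0 V reference.
Source V1 fixes V_0 = 12 V.
KCL at each unknown node (sum of currents leaving = 0; resistances in Ω):
  Node 1: (V_1 - 12)/150 + (V_1 - 0)/40 = 0
Collecting terms: 0.03167 × V_1 = 0.08  =>  V_1 = 2.526 V
Part 1:
  Read off the nodal solution: V_1 = 2.526 V
Part 2:
  I_R1 = (V_0 - V_1)/R1 = (12 - 2.526)/150 = 0.06316 A
  Magnitude: I_R1 = 0.06316 A
Part 3:
  I_R2 = (V_1 - V_2)/R2 = (2.526 - 0)/40 = 0.06316 A
  P_R2 = I_R2² × R2 = (0.06316)² × 40 = 0.1596 W
Part 4:
  Power in each resistor, P = (ΔV)²/R:
    P_R1 = (12 - 2.526)²/150 = 0.5983 W
    P_R2 = (2.526 - 0)²/40 = 0.1596 W
  P_total = P_R1 + P_R2 = 0.7579 W

Final answers:
1. V_1 = 2.526 V
2. I_R1 = 0.06316 A
3. P_R2 = 0.1596 W
4. P_total = 0.7579 W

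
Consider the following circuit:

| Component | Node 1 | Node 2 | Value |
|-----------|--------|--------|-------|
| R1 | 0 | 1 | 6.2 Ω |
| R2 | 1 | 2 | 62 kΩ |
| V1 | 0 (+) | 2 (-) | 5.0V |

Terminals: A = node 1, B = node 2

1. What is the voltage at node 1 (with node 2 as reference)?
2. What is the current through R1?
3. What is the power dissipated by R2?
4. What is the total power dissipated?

Nodal analysis, taking node 2 as the 0 V reference.
Source V1 fixes V_0 = 5 V.
KCL at each unknown node (sum of currents leaving = 0; resistances in Ω):
  Node 1: (V_1 - 5)/6.2 + (V_1 - 0)/62000 = 0
Collecting terms: 0.1613 × V_1 = 0.8065  =>  V_1 = 5 V
Part 1:
  Read off the nodal solution: V_1 = 5 V
Part 2:
  I_R1 = (V_0 - V_1)/R1 = (5 - 5)/6.2 = 0.00008064 A
  Magnitude: I_R1 = 0.00008064 A
Part 3:
  I_R2 = (V_1 - V_2)/R2 = (5 - 0)/62000 = 0.00008064 A
  P_R2 = I_R2² × R2 = (0.00008064)² × 62000 = 0.0004031 W
Part 4:
  Power in each resistor, P = (ΔV)²/R:
    P_R1 = (5 - 5)²/6.2 = 0.00000004031 W
    P_R2 = (5 - 0)²/62000 = 0.0004031 W
  P_total = P_R1 + P_R2 = 0.0004032 W

Final answers:
1. V_1 = 5 V
2. I_R1 = 8.064e-05 A
3. P_R2 = 0.0004031 W
4. P_total = 0.0004032 W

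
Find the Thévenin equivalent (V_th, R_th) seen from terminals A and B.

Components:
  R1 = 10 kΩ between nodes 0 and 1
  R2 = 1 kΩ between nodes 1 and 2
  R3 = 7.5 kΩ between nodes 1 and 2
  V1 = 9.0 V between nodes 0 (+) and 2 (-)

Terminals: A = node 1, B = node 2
Step 1 — V_th is the open-circuit voltage V_A - V_B (nothing connected across the terminals).
Nodal analysis, taking node 2 as the 0 V reference.
Source V1 fixes V_0 = 9 V.
KCL at each unknown node (sum of currents leaving = 0; resistances in Ω):
  Node 1: (V_1 - 9)/10000 + (V_1 - 0)/1000 + (V_1 - 0)/7500 = 0
Collecting terms: 0.001233 × V_1 = 0.0009  =>  V_1 = 0.7297 V
V_th = V_1 - V_2 = 0.7297 - 0 = 0.7297 V
Step 2 — R_th: zero the source — replace V1 by a short circuit (node 2 merges into node 0) — and find the resistance seen between A (node 1) and B (node 0).
Reduce the network between node 1 (A) and node 0 (B) by series/parallel combination:
  Rp1 = R1 ‖ R2 ‖ R3 (parallel, all between nodes 0 and 1) = 1/(1/10000 + 1/1000 + 1/7500) = 810.8 Ω
R_th = 810.8 Ω

Final answer: V_th = 0.7297 V, R_th = 810.8 Ω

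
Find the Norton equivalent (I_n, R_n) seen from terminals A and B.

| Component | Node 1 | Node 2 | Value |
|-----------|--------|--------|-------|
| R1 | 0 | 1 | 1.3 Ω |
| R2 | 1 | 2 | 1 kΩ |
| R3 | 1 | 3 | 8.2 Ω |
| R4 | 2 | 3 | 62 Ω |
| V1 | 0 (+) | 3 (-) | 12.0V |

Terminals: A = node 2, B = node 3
Find the Thévenin equivalent first; then I_n = V_th/R_th and R_n = R_th.
Step 1 — V_th is the open-circuit voltage V_A - V_B (nothing connected across the terminals).
Nodal analysis, taking node 3 as the 0 V reference.
Source V1 fixes V_0 = 12 V.
KCL at each unknown node (sum of currents leaving = 0; resistances in Ω):
  Node 1: (V_1 - 12)/1.3 + (V_1 - V_2)/1000 + (V_1 - 0)/8.2 = 0
  Node 2: (V_2 - V_1)/1000 + (V_2 - 0)/62 = 0
Collecting terms (coefficients in siemens):
  0.8922·V_1 - 0.001·V_2 = 9.231
  0.01713·V_2 - 0.001·V_1 = 0
Determinant D = (0.8922)(0.01713) - (-0.001)(-0.001) = 0.01528
V_1 = [(9.231)(0.01713) - (-0.001)(0)]/D = 10.35 V
V_2 = [(0.8922)(0) - (9.231)(-0.001)]/D = 0.6041 V
V_th = V_2 - V_3 = 0.6041 - 0 = 0.6041 V
Step 2 — R_th: zero the source — replace V1 by a short circuit (node 3 merges into node 0) — and find the resistance seen between A (node 2) and B (node 0).
Reduce the network between node 2 (A) and node 0 (B) by series/parallel combination:
  Rp1 = R1 ‖ R3 (parallel, both between nodes 0 and 1) = 1/(1/1.3 + 1/8.2) = 1.122 Ω
  Rs1 = R2 + Rp1 (series, joined only at node 1) = 1000 + 1.122 = 1001 Ω
  Rp2 = R4 ‖ Rs1 (parallel, both between nodes 0 and 2) = 1/(1/62 + 1/1001) = 58.38 Ω
R_th = 58.38 Ω
I_n = V_th/R_th = 0.6041/58.38 = 0.01035 A, and R_n = R_th = 58.38 Ω

Final answer: I_n = 0.01035 A, R_n = 58.38 Ω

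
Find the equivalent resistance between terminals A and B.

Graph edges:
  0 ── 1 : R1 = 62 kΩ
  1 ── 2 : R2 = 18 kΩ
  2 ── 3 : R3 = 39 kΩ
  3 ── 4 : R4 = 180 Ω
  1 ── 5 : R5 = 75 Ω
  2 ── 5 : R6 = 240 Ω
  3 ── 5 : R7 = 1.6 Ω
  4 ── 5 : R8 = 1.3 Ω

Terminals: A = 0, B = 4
The network is not a plain series/parallel combination. Inject a 1 A test current into terminal A (node 0) and return it from terminal B (node 4); then R_eq = V_A / (1 A).
Nodal analysis, taking node 4 as the 0 V reference.
Current source I_test pushes 1 A into node 0 and draws it out of node 4.
KCL at each unknown node (sum of currents leaving = 0; resistances in Ω):
  Node 0: (V_0 - V_1)/62000 - 1 = 0
  Node 1: (V_1 - V_0)/62000 + (V_1 - V_2)/18000 + (V_1 - V_5)/75 = 0
  Node 2: (V_2 - V_1)/18000 + (V_2 - V_3)/39000 + (V_2 - V_5)/240 = 0
  Node 3: (V_3 - V_2)/39000 + (V_3 - 0)/180 + (V_3 - V_5)/1.6 = 0
  Node 5: (V_5 - V_1)/75 + (V_5 - V_2)/240 + (V_5 - V_3)/1.6 + (V_5 - 0)/1.3 = 0
Collecting terms (coefficients in siemens):
  0.00001613·V_0 - 0.00001613·V_1 = 1
  0.01341·V_1 - 0.00001613·V_0 - 0.00005556·V_2 - 0.01333·V_5 = 0
  0.004248·V_2 - 0.00005556·V_1 - 0.00002564·V_3 - 0.004167·V_5 = 0
  0.6306·V_3 - 0.00002564·V_2 - 0.625·V_5 = 0
  1.412·V_5 - 0.01333·V_1 - 0.004167·V_2 - 0.625·V_3 = 0
Solving these 5 simultaneous equations (Gaussian elimination) gives:
  V_0 = 62080 V, V_1 = 75.98 V, V_2 = 2.268 V, V_3 = 1.279 V
  V_5 = 1.291 V
R_eq = V_0 / 1 A = 62080 Ω = 62.08 kΩ

Final answer: 62.08 kΩ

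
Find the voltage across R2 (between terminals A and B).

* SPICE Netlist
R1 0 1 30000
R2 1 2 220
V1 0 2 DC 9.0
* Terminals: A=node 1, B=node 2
R1 and R2 are in series across V1 (node 0 → node 1 → node 2), and the output A–B is taken across R2, so this is a voltage divider.
Series current: I = V1/(R1 + R2) = 9/(30000 + 220) = 9/30220 = 0.0002978 A
V_R2 = I × R2 = V1 × R2/(R1 + R2) = 9 × 220/30220 = 0.06552 V

Final answer: 0.06552 V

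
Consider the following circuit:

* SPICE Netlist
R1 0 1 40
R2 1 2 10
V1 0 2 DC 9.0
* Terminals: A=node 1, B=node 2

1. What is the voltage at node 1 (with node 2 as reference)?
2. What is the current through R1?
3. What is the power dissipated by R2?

Nodal analysis, taking node 2 as the 0 V reference.
Source V1 fixes V_0 = 9 V.
KCL at each unknown node (sum of currents leaving = 0; resistances in Ω):
  Node 1: (V_1 - 9)/40 + (V_1 - 0)/10 = 0
Collecting terms: 0.125 × V_1 = 0.225  =>  V_1 = 1.8 V
Part 1:
  Read off the nodal solution: V_1 = 1.8 V
Part 2:
  I_R1 = (V_0 - V_1)/R1 = (9 - 1.8)/40 = 0.18 A
  Magnitude: I_R1 = 0.18 A
Part 3:
  I_R2 = (V_1 - V_2)/R2 = (1.8 - 0)/10 = 0.18 A
  P_R2 = I_R2² × R2 = (0.18)² × 10 = 0.324 W

Final answers:
1. V_1 = 1.8 V
2. I_R1 = 0.18 A
3. P_R2 = 0.324 W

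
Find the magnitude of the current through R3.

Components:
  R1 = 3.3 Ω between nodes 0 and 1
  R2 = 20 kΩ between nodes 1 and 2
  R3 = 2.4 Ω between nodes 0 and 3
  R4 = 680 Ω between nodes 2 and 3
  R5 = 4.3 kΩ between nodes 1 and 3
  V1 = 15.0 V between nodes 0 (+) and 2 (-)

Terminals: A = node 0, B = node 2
Nodal analysis, taking node 2 as the 0 V reference.
Source V1 fixes V_0 = 15 V.
KCL at each unknown node (sum of currents leaving = 0; resistances in Ω):
  Node 1: (V_1 - 15)/3.3 + (V_1 - 0)/20000 + (V_1 - V_3)/4300 = 0
  Node 3: (V_3 - 15)/2.4 + (V_3 - 0)/680 + (V_3 - V_1)/4300 = 0
Collecting terms (coefficients in siemens):
  0.3033·V_1 - 0.0002326·V_3 = 4.545
  0.4184·V_3 - 0.0002326·V_1 = 6.25
Determinant D = (0.3033)(0.4184) - (-0.0002326)(-0.0002326) = 0.1269
V_1 = [(4.545)(0.4184) - (-0.0002326)(6.25)]/D = 15 V
V_3 = [(0.3033)(6.25) - (4.545)(-0.0002326)]/D = 14.95 V
I_R3 = (V_0 - V_3)/R3 = (15 - 14.95)/2.4 = 0.02197 A
|I_R3| = 0.02197 A

Final answer: |I_R3| = 0.02197 A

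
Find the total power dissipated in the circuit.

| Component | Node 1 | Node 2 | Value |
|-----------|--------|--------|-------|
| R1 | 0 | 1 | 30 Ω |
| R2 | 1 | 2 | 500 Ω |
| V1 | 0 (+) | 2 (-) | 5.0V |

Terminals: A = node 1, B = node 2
Nodal analysis, taking node 2 as the 0 V reference.
Source V1 fixes V_0 = 5 V.
KCL at each unknown node (sum of currents leaving = 0; resistances in Ω):
  Node 1: (V_1 - 5)/30 + (V_1 - 0)/500 = 0
Collecting terms: 0.03533 × V_1 = 0.1667  =>  V_1 = 4.717 V
Power in each resistor, P = (ΔV)²/R:
  P_R1 = (5 - 4.717)²/30 = 0.00267 W
  P_R2 = (4.717 - 0)²/500 = 0.0445 W
P_total = P_R1 + P_R2 = 0.04717 W

Final answer: 0.04717 W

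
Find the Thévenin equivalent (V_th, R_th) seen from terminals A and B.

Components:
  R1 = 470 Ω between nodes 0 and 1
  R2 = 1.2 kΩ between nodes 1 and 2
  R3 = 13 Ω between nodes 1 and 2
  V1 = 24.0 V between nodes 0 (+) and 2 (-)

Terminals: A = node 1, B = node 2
Step 1 — V_th is the open-circuit voltage V_A - V_B (nothing connected across the terminals).
Nodal analysis, taking node 2 as the 0 V reference.
Source V1 fixes V_0 = 24 V.
KCL at each unknown node (sum of currents leaving = 0; resistances in Ω):
  Node 1: (V_1 - 24)/470 + (V_1 - 0)/1200 + (V_1 - 0)/13 = 0
Collecting terms: 0.07988 × V_1 = 0.05106  =>  V_1 = 0.6392 V
V_th = V_1 - V_2 = 0.6392 - 0 = 0.6392 V
Step 2 — R_th: zero the source — replace V1 by a short circuit (node 2 merges into node 0) — and find the resistance seen between A (node 1) and B (node 0).
Reduce the network between node 1 (A) and node 0 (B) by series/parallel combination:
  Rp1 = R1 ‖ R2 ‖ R3 (parallel, all between nodes 0 and 1) = 1/(1/470 + 1/1200 + 1/13) = 12.52 Ω
R_th = 12.52 Ω

Final answer: V_th = 0.6392 V, R_th = 12.52 Ω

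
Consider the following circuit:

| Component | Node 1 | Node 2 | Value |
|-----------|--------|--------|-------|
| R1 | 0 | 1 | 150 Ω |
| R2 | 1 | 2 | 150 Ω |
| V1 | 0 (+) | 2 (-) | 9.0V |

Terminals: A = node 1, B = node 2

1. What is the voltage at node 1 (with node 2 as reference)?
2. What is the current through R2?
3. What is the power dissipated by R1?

Nodal analysis, taking node 2 as the 0 V reference.
Source V1 fixes V_0 = 9 V.
KCL at each unknown node (sum of currents leaving = 0; resistances in Ω):
  Node 1: (V_1 - 9)/150 + (V_1 - 0)/150 = 0
Collecting terms: 0.01333 × V_1 = 0.06  =>  V_1 = 4.5 V
Part 1:
  Read off the nodal solution: V_1 = 4.5 V
Part 2:
  I_R2 = (V_1 - V_2)/R2 = (4.5 - 0)/150 = 0.03 A
  Magnitude: I_R2 = 0.03 A
Part 3:
  I_R1 = (V_0 - V_1)/R1 = (9 - 4.5)/150 = 0.03 A
  P_R1 = I_R1² × R1 = (0.03)² × 150 = 0.135 W

Final answers:
1. V_1 = 4.5 V
2. I_R2 = 0.03 A
3. P_R1 = 0.135 W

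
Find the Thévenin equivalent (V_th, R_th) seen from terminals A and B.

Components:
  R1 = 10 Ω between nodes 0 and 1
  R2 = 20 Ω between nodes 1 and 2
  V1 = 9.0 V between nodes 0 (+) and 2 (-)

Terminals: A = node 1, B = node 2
Step 1 — V_th is the open-circuit voltage V_A - V_B (nothing connected across the terminals).
Nodal analysis, taking node 2 as the 0 V reference.
Source V1 fixes V_0 = 9 V.
KCL at each unknown node (sum of currents leaving = 0; resistances in Ω):
  Node 1: (V_1 - 9)/10 + (V_1 - 0)/20 = 0
Collecting terms: 0.15 × V_1 = 0.9  =>  V_1 = 6 V
V_th = V_1 - V_2 = 6 - 0 = 6 V
Step 2 — R_th: zero the source — replace V1 by a short circuit (node 2 merges into node 0) — and find the resistance seen between A (node 1) and B (node 0).
Reduce the network between node 1 (A) and node 0 (B) by series/parallel combination:
  Rp1 = R1 ‖ R2 (parallel, both between nodes 0 and 1) = 1/(1/10 + 1/20) = 6.667 Ω
R_th = 6.667 Ω

Final answer: V_th = 6 V, R_th = 6.667 Ω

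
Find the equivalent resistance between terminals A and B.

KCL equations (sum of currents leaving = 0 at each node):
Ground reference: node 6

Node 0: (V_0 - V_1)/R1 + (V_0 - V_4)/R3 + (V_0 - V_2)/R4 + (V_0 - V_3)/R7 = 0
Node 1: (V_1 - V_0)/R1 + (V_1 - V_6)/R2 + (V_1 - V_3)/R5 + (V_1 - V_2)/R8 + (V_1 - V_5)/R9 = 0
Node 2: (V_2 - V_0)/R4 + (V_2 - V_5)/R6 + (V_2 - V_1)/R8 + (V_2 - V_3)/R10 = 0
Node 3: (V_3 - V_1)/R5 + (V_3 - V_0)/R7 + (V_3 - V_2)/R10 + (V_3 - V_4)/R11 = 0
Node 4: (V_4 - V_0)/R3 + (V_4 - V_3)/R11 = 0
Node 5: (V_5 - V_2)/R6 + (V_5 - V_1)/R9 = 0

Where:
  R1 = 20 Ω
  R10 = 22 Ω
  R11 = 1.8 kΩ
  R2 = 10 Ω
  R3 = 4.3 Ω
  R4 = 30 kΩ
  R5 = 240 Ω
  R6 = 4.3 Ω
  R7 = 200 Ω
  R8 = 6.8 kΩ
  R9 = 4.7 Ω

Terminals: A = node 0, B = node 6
The network is not a plain series/parallel combination. Inject a 1 A test current into terminal A (node 0) and return it from terminal B (node 6); then R_eq = V_A / (1 A).
Nodal analysis, taking node 6 as the 0 V reference.
Current source I_test pushes 1 A into node 0 and draws it out of node 6.
KCL at each unknown node (sum of currents leaving = 0; resistances in Ω):
  Node 0: (V_0 - V_1)/20 + (V_0 - V_4)/4.3 + (V_0 - V_2)/30000 + (V_0 - V_3)/200 - 1 = 0
  Node 1: (V_1 - V_0)/20 + (V_1 - 0)/10 + (V_1 - V_3)/240 + (V_1 - V_2)/6800 + (V_1 - V_5)/4.7 = 0
  Node 2: (V_2 - V_0)/30000 + (V_2 - V_1)/6800 + (V_2 - V_5)/4.3 + (V_2 - V_3)/22 = 0
  Node 3: (V_3 - V_0)/200 + (V_3 - V_1)/240 + (V_3 - V_2)/22 + (V_3 - V_4)/1800 = 0
  Node 4: (V_4 - V_0)/4.3 + (V_4 - V_3)/1800 = 0
  Node 5: (V_5 - V_1)/4.7 + (V_5 - V_2)/4.3 = 0
Collecting terms (coefficients in siemens):
  0.2876·V_0 - 0.05·V_1 - 0.00003333·V_2 - 0.005·V_3 - 0.2326·V_4 = 1
  0.3671·V_1 - 0.05·V_0 - 0.0001471·V_2 - 0.004167·V_3 - 0.2128·V_5 = 0
  0.2782·V_2 - 0.00003333·V_0 - 0.0001471·V_1 - 0.04545·V_3 - 0.2326·V_5 = 0
  0.05518·V_3 - 0.005·V_0 - 0.004167·V_1 - 0.04545·V_2 - 0.0005556·V_4 = 0
  0.2331·V_4 - 0.2326·V_0 - 0.0005556·V_3 = 0
  0.4453·V_5 - 0.2128·V_1 - 0.2326·V_2 = 0
Solving these 6 simultaneous equations (Gaussian elimination) gives:
  V_0 = 28.23 V, V_1 = 10 V, V_2 = 10.7 V, V_3 = 12.42 V
  V_4 = 28.19 V, V_5 = 10.37 V
R_eq = V_0 / 1 A = 28.23 Ω

Final answer: 28.23 Ω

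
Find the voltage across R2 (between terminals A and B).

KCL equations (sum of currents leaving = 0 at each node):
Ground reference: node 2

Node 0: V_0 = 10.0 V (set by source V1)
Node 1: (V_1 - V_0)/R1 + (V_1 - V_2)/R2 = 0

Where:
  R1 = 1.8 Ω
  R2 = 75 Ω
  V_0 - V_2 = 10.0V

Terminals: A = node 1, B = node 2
R1 and R2 are in series across V1 (node 0 → node 1 → node 2), and the output A–B is taken across R2, so this is a voltage divider.
Series current: I = V1/(R1 + R2) = 10/(1.8 + 75) = 10/76.8 = 0.1302 A
V_R2 = I × R2 = V1 × R2/(R1 + R2) = 10 × 75/76.8 = 9.766 V

Final answer: 9.766 V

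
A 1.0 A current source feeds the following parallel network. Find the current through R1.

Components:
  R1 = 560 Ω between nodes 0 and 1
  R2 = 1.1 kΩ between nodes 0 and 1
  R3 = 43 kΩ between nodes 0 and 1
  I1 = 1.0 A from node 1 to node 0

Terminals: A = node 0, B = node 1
All resistors sit directly between nodes 0 and 1, so they are in parallel and share one voltage V; the full source current 1 A splits among them.
1/R_par = 1/560 + 1/1100 + 1/43000 = 0.002718 S  =>  R_par = 367.9 Ω
V = I × R_par = 1 × 367.9 = 367.9 V
I_R1 = V/R1 = 367.9/560 = 0.657 A

Final answer: 0.657 A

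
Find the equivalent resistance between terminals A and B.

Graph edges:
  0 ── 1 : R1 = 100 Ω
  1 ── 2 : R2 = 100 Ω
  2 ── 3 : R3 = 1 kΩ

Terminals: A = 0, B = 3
Reduce the network between node 0 (A) and node 3 (B) by series/parallel combination:
  Rs1 = R1 + R2 (series, joined only at node 1) = 100 + 100 = 200 Ω
  Rs2 = R3 + Rs1 (series, joined only at node 2) = 1000 + 200 = 1200 Ω
R_eq = 1.2 kΩ

Final answer: 1.2 kΩ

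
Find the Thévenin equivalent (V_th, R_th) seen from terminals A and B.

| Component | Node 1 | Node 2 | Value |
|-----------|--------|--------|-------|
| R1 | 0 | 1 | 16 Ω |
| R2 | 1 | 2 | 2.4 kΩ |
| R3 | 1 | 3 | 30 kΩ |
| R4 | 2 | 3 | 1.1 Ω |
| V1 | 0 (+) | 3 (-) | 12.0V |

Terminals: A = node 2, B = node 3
Step 1 — V_th is the open-circuit voltage V_A - V_B (nothing connected across the terminals).
Nodal analysis, taking node 3 as the 0 V reference.
Source V1 fixes V_0 = 12 V.
KCL at each unknown node (sum of currents leaving = 0; resistances in Ω):
  Node 1: (V_1 - 12)/16 + (V_1 - V_2)/2400 + (V_1 - 0)/30000 = 0
  Node 2: (V_2 - V_1)/2400 + (V_2 - 0)/1.1 = 0
Collecting terms (coefficients in siemens):
  0.06295·V_1 - 0.0004167·V_2 = 0.75
  0.9095·V_2 - 0.0004167·V_1 = 0
Determinant D = (0.06295)(0.9095) - (-0.0004167)(-0.0004167) = 0.05725
V_1 = [(0.75)(0.9095) - (-0.0004167)(0)]/D = 11.91 V
V_2 = [(0.06295)(0) - (0.75)(-0.0004167)]/D = 0.005458 V
V_th = V_2 - V_3 = 0.005458 - 0 = 0.005458 V
Step 2 — R_th: zero the source — replace V1 by a short circuit (node 3 merges into node 0) — and find the resistance seen between A (node 2) and B (node 0).
Reduce the network between node 2 (A) and node 0 (B) by series/parallel combination:
  Rp1 = R1 ‖ R3 (parallel, both between nodes 0 and 1) = 1/(1/16 + 1/30000) = 15.99 Ω
  Rs1 = R2 + Rp1 (series, joined only at node 1) = 2400 + 15.99 = 2416 Ω
  Rp2 = R4 ‖ Rs1 (parallel, both between nodes 0 and 2) = 1/(1/1.1 + 1/2416) = 1.099 Ω
R_th = 1.099 Ω

Final answer: V_th = 0.005458 V, R_th = 1.099 Ω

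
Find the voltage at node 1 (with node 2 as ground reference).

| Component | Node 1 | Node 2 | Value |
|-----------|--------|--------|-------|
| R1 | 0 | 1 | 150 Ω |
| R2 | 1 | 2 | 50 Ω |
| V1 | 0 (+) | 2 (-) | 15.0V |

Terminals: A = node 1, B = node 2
Nodal analysis, taking node 2 as the 0 V reference.
Source V1 fixes V_0 = 15 V.
KCL at each unknown node (sum of currents leaving = 0; resistances in Ω):
  Node 1: (V_1 - 15)/150 + (V_1 - 0)/50 = 0
Collecting terms: 0.02667 × V_1 = 0.1  =>  V_1 = 3.75 V
The requested potential is V_1 = 3.75 V.

Final answer: V_1 = 3.75 V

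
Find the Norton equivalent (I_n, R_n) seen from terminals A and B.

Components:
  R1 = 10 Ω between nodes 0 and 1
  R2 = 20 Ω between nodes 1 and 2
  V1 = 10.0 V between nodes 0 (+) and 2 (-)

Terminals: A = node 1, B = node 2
Find the Thévenin equivalent first; then I_n = V_th/R_th and R_n = R_th.
Step 1 — V_th is the open-circuit voltage V_A - V_B (nothing connected across the terminals).
Nodal analysis, taking node 2 as the 0 V reference.
Source V1 fixes V_0 = 10 V.
KCL at each unknown node (sum of currents leaving = 0; resistances in Ω):
  Node 1: (V_1 - 10)/10 + (V_1 - 0)/20 = 0
Collecting terms: 0.15 × V_1 = 1  =>  V_1 = 6.667 V
V_th = V_1 - V_2 = 6.667 - 0 = 6.667 V
Step 2 — R_th: zero the source — replace V1 by a short circuit (node 2 merges into node 0) — and find the resistance seen between A (node 1) and B (node 0).
Reduce the network between node 1 (A) and node 0 (B) by series/parallel combination:
  Rp1 = R1 ‖ R2 (parallel, both between nodes 0 and 1) = 1/(1/10 + 1/20) = 6.667 Ω
R_th = 6.667 Ω
I_n = V_th/R_th = 6.667/6.667 = 1 A, and R_n = R_th = 6.667 Ω

Final answer: I_n = 1 A, R_n = 6.667 Ω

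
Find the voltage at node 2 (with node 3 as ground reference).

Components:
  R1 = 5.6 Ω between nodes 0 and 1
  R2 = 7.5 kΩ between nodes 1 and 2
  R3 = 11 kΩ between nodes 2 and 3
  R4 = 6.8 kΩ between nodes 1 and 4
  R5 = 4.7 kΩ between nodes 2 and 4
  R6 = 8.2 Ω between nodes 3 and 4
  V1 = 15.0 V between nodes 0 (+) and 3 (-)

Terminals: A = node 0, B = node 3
Nodal analysis, taking node 3 as the 0 V reference.
Source V1 fixes V_0 = 15 V.
KCL at each unknown node (sum of currents leaving = 0; resistances in Ω):
  Node 1: (V_1 - 15)/5.6 + (V_1 - V_2)/7500 + (V_1 - V_4)/6800 = 0
  Node 2: (V_2 - V_1)/7500 + (V_2 - 0)/11000 + (V_2 - V_4)/4700 = 0
  Node 4: (V_4 - V_1)/6800 + (V_4 - V_2)/4700 + (V_4 - 0)/8.2 = 0
Collecting terms (coefficients in siemens):
  0.1789·V_1 - 0.0001333·V_2 - 0.0001471·V_4 = 2.679
  0.000437·V_2 - 0.0001333·V_1 - 0.0002128·V_4 = 0
  0.1223·V_4 - 0.0001471·V_1 - 0.0002128·V_2 = 0
Solving these 3 simultaneous equations (Gaussian elimination) gives:
  V_1 = 14.98 V, V_2 = 4.583 V, V_4 = 0.02598 V
The requested potential is V_2 = 4.583 V.

Final answer: V_2 = 4.583 V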